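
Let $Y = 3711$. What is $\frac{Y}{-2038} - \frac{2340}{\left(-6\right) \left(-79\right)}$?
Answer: $- \frac{1087989}{161002} \approx -6.7576$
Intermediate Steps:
$\frac{Y}{-2038} - \frac{2340}{\left(-6\right) \left(-79\right)} = \frac{3711}{-2038} - \frac{2340}{\left(-6\right) \left(-79\right)} = 3711 \left(- \frac{1}{2038}\right) - \frac{2340}{474} = - \frac{3711}{2038} - \frac{390}{79} = - \frac{1087989}{161002}$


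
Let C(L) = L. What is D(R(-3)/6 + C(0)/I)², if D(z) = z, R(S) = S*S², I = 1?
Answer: 81/4 ≈ 20.250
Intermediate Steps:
R(S) = S³
D(R(-3)/6 + C(0)/I)² = ((-3)³/6 + 0/1)² = (-27*⅙ + 0*1)² = (-9/2 + 0)² = (-9/2)² = 81/4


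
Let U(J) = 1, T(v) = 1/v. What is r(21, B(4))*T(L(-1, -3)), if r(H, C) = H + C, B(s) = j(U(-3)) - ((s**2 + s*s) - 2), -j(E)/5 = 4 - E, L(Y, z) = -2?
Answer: 12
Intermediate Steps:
j(E) = -20 + 5*E (j(E) = -5*(4 - E) = -20 + 5*E)
B(s) = -13 - 2*s**2 (B(s) = (-20 + 5*1) - ((s**2 + s*s) - 2) = (-20 + 5) - ((s**2 + s**2) - 2) = -15 - (2*s**2 - 2) = -15 - (-2 + 2*s**2) = -15 + (2 - 2*s**2) = -13 - 2*s**2)
r(H, C) = C + H
r(21, B(4))*T(L(-1, -3)) = ((-13 - 2*4**2) + 21)/(-2) = ((-13 - 2*16) + 21)*(-1/2) = ((-13 - 32) + 21)*(-1/2) = (-45 + 21)*(-1/2) = -24*(-1/2) = 12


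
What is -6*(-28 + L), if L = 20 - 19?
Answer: 162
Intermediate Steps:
L = 1
-6*(-28 + L) = -6*(-28 + 1) = -6*(-27) = 162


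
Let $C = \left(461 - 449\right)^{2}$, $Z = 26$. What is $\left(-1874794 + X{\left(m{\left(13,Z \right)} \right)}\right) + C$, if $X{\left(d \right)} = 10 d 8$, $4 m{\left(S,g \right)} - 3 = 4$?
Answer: $-1874510$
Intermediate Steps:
$m{\left(S,g \right)} = \frac{7}{4}$ ($m{\left(S,g \right)} = \frac{3}{4} + \frac{1}{4} \cdot 4 = \frac{3}{4} + 1 = \frac{7}{4}$)
$X{\left(d \right)} = 80 d$
$C = 144$ ($C = 12^{2} = 144$)
$\left(-1874794 + X{\left(m{\left(13,Z \right)} \right)}\right) + C = \left(-1874794 + 80 \cdot \frac{7}{4}\right) + 144 = \left(-1874794 + 140\right) + 144 = -1874654 + 144 = -1874510$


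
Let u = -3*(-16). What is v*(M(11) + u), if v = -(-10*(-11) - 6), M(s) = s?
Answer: -6136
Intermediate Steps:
u = 48
v = -104 (v = -(110 - 6) = -1*104 = -104)
v*(M(11) + u) = -104*(11 + 48) = -104*59 = -6136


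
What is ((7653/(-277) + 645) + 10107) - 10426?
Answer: 82649/277 ≈ 298.37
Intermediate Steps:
((7653/(-277) + 645) + 10107) - 10426 = ((7653*(-1/277) + 645) + 10107) - 10426 = ((-7653/277 + 645) + 10107) - 10426 = (171012/277 + 10107) - 10426 = 2970651/277 - 10426 = 82649/277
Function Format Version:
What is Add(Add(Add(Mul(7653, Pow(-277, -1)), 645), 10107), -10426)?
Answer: Rational(82649, 277) ≈ 298.37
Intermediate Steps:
Add(Add(Add(Mul(7653, Pow(-277, -1)), 645), 10107), -10426) = Add(Add(Add(Mul(7653, Rational(-1, 277)), 645), 10107), -10426) = Add(Add(Add(Rational(-7653, 277), 645), 10107), -10426) = Add(Add(Rational(171012, 277), 10107), -10426) = Add(Rational(2970651, 277), -10426) = Rational(82649, 277)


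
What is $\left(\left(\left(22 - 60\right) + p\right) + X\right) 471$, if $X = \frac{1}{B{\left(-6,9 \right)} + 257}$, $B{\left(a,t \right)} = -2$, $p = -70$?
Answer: $- \frac{4323623}{85} \approx -50866.0$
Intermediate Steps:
$X = \frac{1}{255}$ ($X = \frac{1}{-2 + 257} = \frac{1}{255} \approx 0.0039216$)
$\left(\left(\left(22 - 60\right) + p\right) + X\right) 471 = \left(\left(\left(22 - 60\right) - 70\right) + \frac{1}{255}\right) 471 = \left(\left(-38 - 70\right) + \frac{1}{255}\right) 471 = \left(-108 + \frac{1}{255}\right) 471 = \left(- \frac{27539}{255}\right) 471 = - \frac{4323623}{85}$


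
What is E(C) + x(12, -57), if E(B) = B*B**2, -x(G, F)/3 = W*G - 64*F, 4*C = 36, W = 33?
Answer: -11403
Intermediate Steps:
C = 9 (C = (1/4)*36 = 9)
x(G, F) = -99*G + 192*F (x(G, F) = -3*(33*G - 64*F) = -3*(-64*F + 33*G) = -99*G + 192*F)
E(B) = B**3
E(C) + x(12, -57) = 9**3 + (-99*12 + 192*(-57)) = 729 + (-1188 - 10944) = 729 - 12132 = -11403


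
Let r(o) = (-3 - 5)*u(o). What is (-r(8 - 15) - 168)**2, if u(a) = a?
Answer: 50176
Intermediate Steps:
r(o) = -8*o (r(o) = (-3 - 5)*o = -8*o)
(-r(8 - 15) - 168)**2 = (-(-8)*(8 - 15) - 168)**2 = (-(-8)*(-7) - 168)**2 = (-1*56 - 168)**2 = (-56 - 168)**2 = (-224)**2 = 50176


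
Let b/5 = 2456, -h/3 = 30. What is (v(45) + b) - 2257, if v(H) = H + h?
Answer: 9978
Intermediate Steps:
h = -90 (h = -3*30 = -90)
b = 12280 (b = 5*2456 = 12280)
v(H) = -90 + H (v(H) = H - 90 = -90 + H)
(v(45) + b) - 2257 = ((-90 + 45) + 12280) - 2257 = (-45 + 12280) - 2257 = 12235 - 2257 = 9978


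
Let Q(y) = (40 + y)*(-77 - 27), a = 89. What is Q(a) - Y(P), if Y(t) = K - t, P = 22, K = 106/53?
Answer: -13396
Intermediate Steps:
K = 2 (K = 106*(1/53) = 2)
Q(y) = -4160 - 104*y (Q(y) = (40 + y)*(-104) = -4160 - 104*y)
Y(t) = 2 - t
Q(a) - Y(P) = (-4160 - 104*89) - (2 - 1*22) = (-4160 - 9256) - (2 - 22) = -13416 - 1*(-20) = -13416 + 20 = -13396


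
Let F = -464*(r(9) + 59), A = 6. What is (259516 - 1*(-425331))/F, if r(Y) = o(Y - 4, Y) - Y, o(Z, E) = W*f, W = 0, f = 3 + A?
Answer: -684847/23200 ≈ -29.519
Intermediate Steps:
f = 9 (f = 3 + 6 = 9)
o(Z, E) = 0 (o(Z, E) = 0*9 = 0)
r(Y) = -Y (r(Y) = 0 - Y = -Y)
F = -23200 (F = -464*(-1*9 + 59) = -464*(-9 + 59) = -464*50 = -23200)
(259516 - 1*(-425331))/F = (259516 - 1*(-425331))/(-23200) = (259516 + 425331)*(-1/23200) = 684847*(-1/23200) = -684847/23200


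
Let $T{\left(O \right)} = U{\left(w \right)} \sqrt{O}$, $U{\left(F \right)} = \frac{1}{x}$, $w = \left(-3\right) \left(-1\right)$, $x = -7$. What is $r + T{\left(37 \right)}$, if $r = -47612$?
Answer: $-47612 - \frac{\sqrt{37}}{7} \approx -47613.0$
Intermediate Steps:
$w = 3$
$U{\left(F \right)} = - \frac{1}{7}$ ($U{\left(F \right)} = \frac{1}{-7} = - \frac{1}{7}$)
$T{\left(O \right)} = - \frac{\sqrt{O}}{7}$
$r + T{\left(37 \right)} = -47612 - \frac{\sqrt{37}}{7}$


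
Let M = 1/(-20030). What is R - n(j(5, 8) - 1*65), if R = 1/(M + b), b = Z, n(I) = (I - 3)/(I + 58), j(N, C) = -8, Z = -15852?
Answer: -24131483086/4762733415 ≈ -5.0667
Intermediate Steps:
M = -1/20030 ≈ -4.9925e-5
n(I) = (-3 + I)/(58 + I)
b = -15852
R = -20030/317515561 (R = 1/(-1/20030 - 15852) = 1/(-317515561/20030) = -20030/317515561 ≈ -6.3083e-5)
R - n(j(5, 8) - 1*65) = -20030/317515561 - (-3 + (-8 - 1*65))/(58 + (-8 - 1*65)) = -20030/317515561 - (-3 + (-8 - 65))/(58 + (-8 - 65)) = -20030/317515561 - (-3 - 73)/(58 - 73) = -20030/317515561 - (-76)/(-15) = -20030/317515561 - (-1)*(-76)/15 = -20030/317515561 - 1*76/15 = -20030/317515561 - 76/15 = -24131483086/4762733415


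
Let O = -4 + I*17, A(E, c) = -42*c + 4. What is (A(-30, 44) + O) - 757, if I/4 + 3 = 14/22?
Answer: -30423/11 ≈ -2765.7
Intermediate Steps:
I = -104/11 (I = -12 + 4*(14/22) = -12 + 4*(14*(1/22)) = -12 + 4*(7/11) = -12 + 28/11 = -104/11 ≈ -9.4545)
A(E, c) = 4 - 42*c
O = -1812/11 (O = -4 - 104/11*17 = -4 - 1768/11 = -1812/11 ≈ -164.73)
(A(-30, 44) + O) - 757 = ((4 - 42*44) - 1812/11) - 757 = ((4 - 1848) - 1812/11) - 757 = (-1844 - 1812/11) - 757 = -22096/11 - 757 = -30423/11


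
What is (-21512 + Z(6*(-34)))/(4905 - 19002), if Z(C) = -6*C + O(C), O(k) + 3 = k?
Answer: 20495/14097 ≈ 1.4539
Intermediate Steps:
O(k) = -3 + k
Z(C) = -3 - 5*C (Z(C) = -6*C + (-3 + C) = -3 - 5*C)
(-21512 + Z(6*(-34)))/(4905 - 19002) = (-21512 + (-3 - 30*(-34)))/(4905 - 19002) = (-21512 + (-3 - 5*(-204)))/(-14097) = (-21512 + (-3 + 1020))*(-1/14097) = (-21512 + 1017)*(-1/14097) = -20495*(-1/14097) = 20495/14097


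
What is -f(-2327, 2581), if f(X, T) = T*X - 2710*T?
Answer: 13000497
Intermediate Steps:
f(X, T) = -2710*T + T*X
-f(-2327, 2581) = -2581*(-2710 - 2327) = -2581*(-5037) = -1*(-13000497) = 13000497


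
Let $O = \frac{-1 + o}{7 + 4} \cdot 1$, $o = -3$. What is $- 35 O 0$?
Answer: $0$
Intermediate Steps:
$O = - \frac{4}{11}$ ($O = \frac{-1 - 3}{7 + 4} \cdot 1 = - \frac{4}{11} \cdot 1 = \left(-4\right) \frac{1}{11} \cdot 1 = \left(- \frac{4}{11}\right) 1 = - \frac{4}{11} \approx -0.36364$)
$- 35 O 0 = \left(-35\right) \left(- \frac{4}{11}\right) 0 = \frac{140}{11} \cdot 0 = 0$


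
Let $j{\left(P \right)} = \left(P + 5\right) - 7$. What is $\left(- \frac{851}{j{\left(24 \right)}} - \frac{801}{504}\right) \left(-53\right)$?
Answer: $\frac{1314771}{616} \approx 2134.4$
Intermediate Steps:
$j{\left(P \right)} = -2 + P$ ($j{\left(P \right)} = \left(5 + P\right) - 7 = -2 + P$)
$\left(- \frac{851}{j{\left(24 \right)}} - \frac{801}{504}\right) \left(-53\right) = \left(- \frac{851}{-2 + 24} - \frac{801}{504}\right) \left(-53\right) = \left(- \frac{851}{22} - \frac{89}{56}\right) \left(-53\right) = \left(- \frac{24807}{616}\right) \left(-53\right) = \frac{1314771}{616}$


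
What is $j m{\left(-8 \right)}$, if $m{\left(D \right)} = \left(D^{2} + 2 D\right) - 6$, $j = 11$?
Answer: $462$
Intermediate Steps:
$m{\left(D \right)} = -6 + D^{2} + 2 D$
$j m{\left(-8 \right)} = 11 \left(-6 + \left(-8\right)^{2} + 2 \left(-8\right)\right) = 11 \left(-6 + 64 - 16\right) = 11 \cdot 42 = 462$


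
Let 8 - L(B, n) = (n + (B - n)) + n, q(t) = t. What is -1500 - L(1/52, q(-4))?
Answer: -78623/52 ≈ -1512.0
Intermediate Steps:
L(B, n) = 8 - B - n (L(B, n) = 8 - ((n + (B - n)) + n) = 8 - (B + n) = 8 + (-B - n) = 8 - B - n)
-1500 - L(1/52, q(-4)) = -1500 - (8 - 1/52 - 1*(-4)) = -1500 - (8 - 1*1/52 + 4) = -1500 - (8 - 1/52 + 4) = -1500 - 1*623/52 = -1500 - 623/52 = -78623/52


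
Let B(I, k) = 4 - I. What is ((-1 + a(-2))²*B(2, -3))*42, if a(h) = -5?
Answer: 3024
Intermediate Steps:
((-1 + a(-2))²*B(2, -3))*42 = ((-1 - 5)²*(4 - 1*2))*42 = ((-6)²*(4 - 2))*42 = (36*2)*42 = 72*42 = 3024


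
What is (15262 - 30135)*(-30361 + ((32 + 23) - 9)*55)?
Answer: 413930463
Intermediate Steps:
(15262 - 30135)*(-30361 + ((32 + 23) - 9)*55) = -14873*(-30361 + (55 - 9)*55) = -14873*(-30361 + 46*55) = -14873*(-30361 + 2530) = -14873*(-27831) = 413930463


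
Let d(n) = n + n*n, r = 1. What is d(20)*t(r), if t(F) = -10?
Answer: -4200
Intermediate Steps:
d(n) = n + n**2
d(20)*t(r) = (20*(1 + 20))*(-10) = (20*21)*(-10) = 420*(-10) = -4200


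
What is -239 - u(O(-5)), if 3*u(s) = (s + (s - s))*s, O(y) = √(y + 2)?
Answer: -238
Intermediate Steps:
O(y) = √(2 + y)
u(s) = s²/3 (u(s) = ((s + (s - s))*s)/3 = ((s + 0)*s)/3 = (s*s)/3 = s²/3)
-239 - u(O(-5)) = -239 - (√(2 - 5))²/3 = -239 - (√(-3))²/3 = -239 - (I*√3)²/3 = -239 - (-3)/3 = -239 - 1*(-1) = -239 + 1 = -238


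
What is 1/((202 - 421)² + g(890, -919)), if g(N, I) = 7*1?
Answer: 1/47968 ≈ 2.0847e-5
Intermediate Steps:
g(N, I) = 7
1/((202 - 421)² + g(890, -919)) = 1/((202 - 421)² + 7) = 1/((-219)² + 7) = 1/(47961 + 7) = 1/47968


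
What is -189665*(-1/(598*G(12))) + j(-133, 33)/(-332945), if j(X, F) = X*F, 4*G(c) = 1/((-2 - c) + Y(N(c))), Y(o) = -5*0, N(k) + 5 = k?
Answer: -1768143063589/99550555 ≈ -17761.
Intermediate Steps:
N(k) = -5 + k
Y(o) = 0
G(c) = 1/(4*(-2 - c)) (G(c) = 1/(4*((-2 - c) + 0)) = 1/(4*(-2 - c)))
j(X, F) = F*X
-189665*(-1/(598*G(12))) + j(-133, 33)/(-332945) = -189665/(-1/(8 + 4*12)*(-598)) + (33*(-133))/(-332945) = -189665/(-1/(8 + 48)*(-598)) - 4389*(-1/332945) = -189665/(-1/56*(-598)) + 4389/332945 = -189665/(-1*1/56*(-598)) + 4389/332945 = -189665/((-1/56*(-598))) + 4389/332945 = -189665/299/28 + 4389/332945 = -189665*28/299 + 4389/332945 = -5310620/299 + 4389/332945 = -1768143063589/99550555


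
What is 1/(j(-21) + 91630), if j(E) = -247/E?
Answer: 21/1924477 ≈ 1.0912e-5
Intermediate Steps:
1/(j(-21) + 91630) = 1/(-247/(-21) + 91630) = 1/(-247*(-1/21) + 91630) = 1/(247/21 + 91630) = 1/(1924477/21) = 21/1924477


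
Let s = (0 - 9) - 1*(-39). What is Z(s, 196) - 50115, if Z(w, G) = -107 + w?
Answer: -50192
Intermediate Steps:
s = 30 (s = -9 + 39 = 30)
Z(s, 196) - 50115 = (-107 + 30) - 50115 = -77 - 50115 = -50192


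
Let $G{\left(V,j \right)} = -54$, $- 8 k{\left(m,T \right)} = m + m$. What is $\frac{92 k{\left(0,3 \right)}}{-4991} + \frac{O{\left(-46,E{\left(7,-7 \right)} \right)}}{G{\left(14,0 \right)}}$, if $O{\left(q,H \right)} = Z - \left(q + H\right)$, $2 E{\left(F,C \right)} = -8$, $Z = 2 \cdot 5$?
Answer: $- \frac{10}{9} \approx -1.1111$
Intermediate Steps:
$k{\left(m,T \right)} = - \frac{m}{4}$ ($k{\left(m,T \right)} = - \frac{m + m}{8} = - \frac{2 m}{8} = - \frac{m}{4}$)
$Z = 10$
$E{\left(F,C \right)} = -4$ ($E{\left(F,C \right)} = \frac{1}{2} \left(-8\right) = -4$)
$O{\left(q,H \right)} = 10 - H - q$ ($O{\left(q,H \right)} = 10 - \left(q + H\right) = 10 - \left(H + q\right) = 10 - H - q$)
$\frac{92 k{\left(0,3 \right)}}{-4991} + \frac{O{\left(-46,E{\left(7,-7 \right)} \right)}}{G{\left(14,0 \right)}} = \frac{92 \left(\left(- \frac{1}{4}\right) 0\right)}{-4991} + \frac{10 - -4 - -46}{-54} = 92 \cdot 0 \left(- \frac{1}{4991}\right) + \left(10 + 4 + 46\right) \left(- \frac{1}{54}\right) = 0 \left(- \frac{1}{4991}\right) + 60 \left(- \frac{1}{54}\right) = 0 - \frac{10}{9} = - \frac{10}{9}$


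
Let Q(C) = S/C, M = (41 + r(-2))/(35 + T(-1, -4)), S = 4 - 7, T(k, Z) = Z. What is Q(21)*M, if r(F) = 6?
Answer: -47/217 ≈ -0.21659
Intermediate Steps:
S = -3
M = 47/31 (M = (41 + 6)/(35 - 4) = 47/31 ≈ 1.5161)
Q(C) = -3/C
Q(21)*M = -3/21*(47/31) = -3*1/21*(47/31) = -⅐*47/31 = -47/217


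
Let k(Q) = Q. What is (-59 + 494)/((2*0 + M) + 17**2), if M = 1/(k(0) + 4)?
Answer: 1740/1157 ≈ 1.5039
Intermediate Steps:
M = 1/4 (M = 1/(0 + 4) = 1/4 ≈ 0.25000)
(-59 + 494)/((2*0 + M) + 17**2) = (-59 + 494)/((2*0 + 1/4) + 17**2) = 435/((0 + 1/4) + 289) = 435/(1/4 + 289) = 435/(1157/4) = 435*(4/1157) = 1740/1157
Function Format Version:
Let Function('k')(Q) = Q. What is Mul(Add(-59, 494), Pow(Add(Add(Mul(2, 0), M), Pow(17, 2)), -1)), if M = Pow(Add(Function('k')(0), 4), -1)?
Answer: Rational(1740, 1157) ≈ 1.5039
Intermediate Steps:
M = Rational(1, 4) (M = Pow(Add(0, 4), -1) = Pow(4, -1) = Rational(1, 4) ≈ 0.25000)
Mul(Add(-59, 494), Pow(Add(Add(Mul(2, 0), M), Pow(17, 2)), -1)) = Mul(Add(-59, 494), Pow(Add(Add(Mul(2, 0), Rational(1, 4)), Pow(17, 2)), -1)) = Mul(435, Pow(Add(Add(0, Rational(1, 4)), 289), -1)) = Mul(435, Pow(Add(Rational(1, 4), 289), -1)) = Mul(435, Pow(Rational(1157, 4), -1)) = Mul(435, Rational(4, 1157)) = Rational(1740, 1157)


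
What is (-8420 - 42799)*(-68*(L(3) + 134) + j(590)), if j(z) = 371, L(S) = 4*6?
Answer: 531294687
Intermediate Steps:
L(S) = 24
(-8420 - 42799)*(-68*(L(3) + 134) + j(590)) = (-8420 - 42799)*(-68*(24 + 134) + 371) = -51219*(-68*158 + 371) = -51219*(-10744 + 371) = -51219*(-10373) = 531294687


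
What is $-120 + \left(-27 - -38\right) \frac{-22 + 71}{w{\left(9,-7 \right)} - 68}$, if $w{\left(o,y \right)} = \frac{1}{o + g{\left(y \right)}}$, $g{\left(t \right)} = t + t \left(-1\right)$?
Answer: $- \frac{78171}{611} \approx -127.94$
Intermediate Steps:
$g{\left(t \right)} = 0$ ($g{\left(t \right)} = t - t = 0$)
$w{\left(o,y \right)} = \frac{1}{o}$ ($w{\left(o,y \right)} = \frac{1}{o + 0} = \frac{1}{o}$)
$-120 + \left(-27 - -38\right) \frac{-22 + 71}{w{\left(9,-7 \right)} - 68} = -120 + \left(-27 - -38\right) \frac{-22 + 71}{\frac{1}{9} - 68} = -120 + \left(-27 + 38\right) \frac{49}{\frac{1}{9} - 68} = -120 + 11 \frac{49}{- \frac{611}{9}} = -120 + 11 \cdot 49 \left(- \frac{9}{611}\right) = -120 + 11 \left(- \frac{441}{611}\right) = -120 - \frac{4851}{611} = - \frac{78171}{611}$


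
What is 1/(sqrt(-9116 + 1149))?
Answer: -I*sqrt(7967)/7967 ≈ -0.011203*I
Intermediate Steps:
1/(sqrt(-9116 + 1149)) = 1/(sqrt(-7967)) = 1/(I*sqrt(7967)) = -I*sqrt(7967)/7967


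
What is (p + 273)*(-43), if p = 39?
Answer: -13416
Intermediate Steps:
(p + 273)*(-43) = (39 + 273)*(-43) = 312*(-43) = -13416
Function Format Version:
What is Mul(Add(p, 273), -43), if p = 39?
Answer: -13416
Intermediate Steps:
Mul(Add(p, 273), -43) = Mul(Add(39, 273), -43) = Mul(312, -43) = -13416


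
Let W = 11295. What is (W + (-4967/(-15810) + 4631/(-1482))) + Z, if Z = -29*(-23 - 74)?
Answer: 9180291954/650845 ≈ 14105.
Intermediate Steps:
Z = 2813 (Z = -29*(-97) = 2813)
(W + (-4967/(-15810) + 4631/(-1482))) + Z = (11295 + (-4967/(-15810) + 4631/(-1482))) + 2813 = (11295 + (-4967*(-1/15810) + 4631*(-1/1482))) + 2813 = (11295 + (4967/15810 - 4631/1482)) + 2813 = (11295 - 1829306/650845) + 2813 = 7349464969/650845 + 2813 = 9180291954/650845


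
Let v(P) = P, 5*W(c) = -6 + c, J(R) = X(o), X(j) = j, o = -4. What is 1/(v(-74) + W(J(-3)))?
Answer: -1/76 ≈ -0.013158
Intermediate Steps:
J(R) = -4
W(c) = -6/5 + c/5 (W(c) = (-6 + c)/5 = -6/5 + c/5)
1/(v(-74) + W(J(-3))) = 1/(-74 + (-6/5 + (⅕)*(-4))) = 1/(-74 + (-6/5 - ⅘)) = 1/(-74 - 2) = 1/(-76) = -1/76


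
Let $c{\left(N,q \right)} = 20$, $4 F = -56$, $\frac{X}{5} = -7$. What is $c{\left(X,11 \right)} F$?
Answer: $-280$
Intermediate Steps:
$X = -35$ ($X = 5 \left(-7\right) = -35$)
$F = -14$ ($F = \frac{1}{4} \left(-56\right) = -14$)
$c{\left(X,11 \right)} F = 20 \left(-14\right) = -280$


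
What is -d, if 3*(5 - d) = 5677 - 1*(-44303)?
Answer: 16655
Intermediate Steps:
d = -16655 (d = 5 - (5677 - 1*(-44303))/3 = 5 - (5677 + 44303)/3 = 5 - 1/3*49980 = 5 - 16660 = -16655)
-d = -1*(-16655) = 16655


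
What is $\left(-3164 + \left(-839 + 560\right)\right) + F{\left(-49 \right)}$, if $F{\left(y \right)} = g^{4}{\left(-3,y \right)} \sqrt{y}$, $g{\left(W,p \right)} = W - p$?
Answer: $-3443 + 31342192 i \approx -3443.0 + 3.1342 \cdot 10^{7} i$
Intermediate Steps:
$F{\left(y \right)} = \sqrt{y} \left(-3 - y\right)^{4}$ ($F{\left(y \right)} = \left(-3 - y\right)^{4} \sqrt{y} = \sqrt{y} \left(-3 - y\right)^{4}$)
$\left(-3164 + \left(-839 + 560\right)\right) + F{\left(-49 \right)} = \left(-3164 + \left(-839 + 560\right)\right) + \sqrt{-49} \left(3 - 49\right)^{4} = \left(-3164 - 279\right) + 7 i \left(-46\right)^{4} = -3443 + 7 i 4477456 = -3443 + 31342192 i$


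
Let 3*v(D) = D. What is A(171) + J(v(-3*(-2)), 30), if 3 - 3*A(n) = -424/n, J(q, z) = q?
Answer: 1963/513 ≈ 3.8265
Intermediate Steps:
v(D) = D/3
A(n) = 1 + 424/(3*n) (A(n) = 1 - (-424)/(3*n) = 1 + 424/(3*n))
A(171) + J(v(-3*(-2)), 30) = (424/3 + 171)/171 + (-3*(-2))/3 = (1/171)*(937/3) + (⅓)*6 = 937/513 + 2 = 1963/513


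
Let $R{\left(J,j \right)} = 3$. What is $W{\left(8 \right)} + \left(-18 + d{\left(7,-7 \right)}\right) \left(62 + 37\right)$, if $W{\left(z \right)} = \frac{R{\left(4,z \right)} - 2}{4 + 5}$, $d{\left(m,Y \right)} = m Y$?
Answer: $- \frac{59696}{9} \approx -6632.9$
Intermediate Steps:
$d{\left(m,Y \right)} = Y m$
$W{\left(z \right)} = \frac{1}{9}$ ($W{\left(z \right)} = \frac{3 - 2}{4 + 5} = 1 \cdot \frac{1}{9} = \frac{1}{9}$)
$W{\left(8 \right)} + \left(-18 + d{\left(7,-7 \right)}\right) \left(62 + 37\right) = \frac{1}{9} + \left(-18 - 49\right) \left(62 + 37\right) = \frac{1}{9} + \left(-18 - 49\right) 99 = \frac{1}{9} - 6633 = - \frac{59696}{9}$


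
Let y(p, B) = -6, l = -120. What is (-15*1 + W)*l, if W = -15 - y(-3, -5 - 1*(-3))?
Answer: 2880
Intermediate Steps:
W = -9 (W = -15 - 1*(-6) = -15 + 6 = -9)
(-15*1 + W)*l = (-15*1 - 9)*(-120) = (-15 - 9)*(-120) = -24*(-120) = 2880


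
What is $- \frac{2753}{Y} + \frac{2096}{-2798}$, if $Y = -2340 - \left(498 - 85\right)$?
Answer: $\frac{351}{1399} \approx 0.25089$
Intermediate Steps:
$Y = -2753$ ($Y = -2340 - \left(498 - 85\right) = -2340 - 413 = -2753$)
$- \frac{2753}{Y} + \frac{2096}{-2798} = - \frac{2753}{-2753} + \frac{2096}{-2798} = \left(-2753\right) \left(- \frac{1}{2753}\right) + 2096 \left(- \frac{1}{2798}\right) = 1 - \frac{1048}{1399} = \frac{351}{1399}$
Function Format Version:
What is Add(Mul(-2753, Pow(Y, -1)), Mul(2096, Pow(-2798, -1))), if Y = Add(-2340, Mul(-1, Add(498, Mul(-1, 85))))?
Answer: Rational(351, 1399) ≈ 0.25089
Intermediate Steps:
Y = -2753 (Y = Add(-2340, Mul(-1, Add(498, -85))) = Add(-2340, Mul(-1, 413)) = Add(-2340, -413) = -2753)
Add(Mul(-2753, Pow(Y, -1)), Mul(2096, Pow(-2798, -1))) = Add(Mul(-2753, Pow(-2753, -1)), Mul(2096, Pow(-2798, -1))) = Add(Mul(-2753, Rational(-1, 2753)), Mul(2096, Rational(-1, 2798))) = Add(1, Rational(-1048, 1399)) = Rational(351, 1399)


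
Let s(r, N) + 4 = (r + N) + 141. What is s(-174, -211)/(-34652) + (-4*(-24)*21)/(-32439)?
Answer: -5151130/93673019 ≈ -0.054991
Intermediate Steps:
s(r, N) = 137 + N + r (s(r, N) = -4 + ((r + N) + 141) = -4 + ((N + r) + 141) = -4 + (141 + N + r) = 137 + N + r)
s(-174, -211)/(-34652) + (-4*(-24)*21)/(-32439) = (137 - 211 - 174)/(-34652) + (-4*(-24)*21)/(-32439) = -248*(-1/34652) + (96*21)*(-1/32439) = 62/8663 + 2016*(-1/32439) = 62/8663 - 672/10813 = -5151130/93673019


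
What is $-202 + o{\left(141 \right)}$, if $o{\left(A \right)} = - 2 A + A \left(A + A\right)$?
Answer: $39278$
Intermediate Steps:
$o{\left(A \right)} = - 2 A + 2 A^{2}$ ($o{\left(A \right)} = - 2 A + A 2 A = - 2 A + 2 A^{2}$)
$-202 + o{\left(141 \right)} = -202 + 2 \cdot 141 \left(-1 + 141\right) = -202 + 2 \cdot 141 \cdot 140 = -202 + 39480 = 39278$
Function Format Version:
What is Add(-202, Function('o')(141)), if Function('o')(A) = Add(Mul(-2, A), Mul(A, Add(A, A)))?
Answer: 39278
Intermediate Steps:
Function('o')(A) = Add(Mul(-2, A), Mul(2, Pow(A, 2))) (Function('o')(A) = Add(Mul(-2, A), Mul(A, Mul(2, A))) = Add(Mul(-2, A), Mul(2, Pow(A, 2))))
Add(-202, Function('o')(141)) = Add(-202, Mul(2, 141, Add(-1, 141))) = Add(-202, Mul(2, 141, 140)) = Add(-202, 39480) = 39278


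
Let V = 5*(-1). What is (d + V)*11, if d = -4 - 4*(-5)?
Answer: 121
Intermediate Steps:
d = 16 (d = -4 + 20 = 16)
V = -5
(d + V)*11 = (16 - 5)*11 = 11*11 = 121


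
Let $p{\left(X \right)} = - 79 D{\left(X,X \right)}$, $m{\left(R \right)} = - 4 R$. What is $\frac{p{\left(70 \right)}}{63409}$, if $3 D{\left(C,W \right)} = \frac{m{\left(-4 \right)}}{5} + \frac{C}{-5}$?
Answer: $\frac{1422}{317045} \approx 0.0044852$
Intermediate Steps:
$D{\left(C,W \right)} = \frac{16}{15} - \frac{C}{15}$ ($D{\left(C,W \right)} = \frac{\frac{\left(-4\right) \left(-4\right)}{5} + \frac{C}{-5}}{3} = \frac{16 \cdot \frac{1}{5} + C \left(- \frac{1}{5}\right)}{3} = \frac{\frac{16}{5} - \frac{C}{5}}{3} = \frac{16}{15} - \frac{C}{15}$)
$p{\left(X \right)} = - \frac{1264}{15} + \frac{79 X}{15}$ ($p{\left(X \right)} = - 79 \left(\frac{16}{15} - \frac{X}{15}\right) = - \frac{1264}{15} + \frac{79 X}{15}$)
$\frac{p{\left(70 \right)}}{63409} = \frac{- \frac{1264}{15} + \frac{79}{15} \cdot 70}{63409} = \left(- \frac{1264}{15} + \frac{1106}{3}\right) \frac{1}{63409} = \frac{1422}{5} \cdot \frac{1}{63409} = \frac{1422}{317045}$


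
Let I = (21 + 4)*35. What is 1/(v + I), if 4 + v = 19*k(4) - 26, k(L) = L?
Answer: 1/921 ≈ 0.0010858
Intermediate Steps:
I = 875 (I = 25*35 = 875)
v = 46 (v = -4 + (19*4 - 26) = -4 + (76 - 26) = -4 + 50 = 46)
1/(v + I) = 1/(46 + 875) = 1/921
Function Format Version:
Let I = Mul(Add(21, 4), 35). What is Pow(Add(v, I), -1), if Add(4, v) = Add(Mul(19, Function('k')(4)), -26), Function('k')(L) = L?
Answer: Rational(1, 921) ≈ 0.0010858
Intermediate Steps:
I = 875 (I = Mul(25, 35) = 875)
v = 46 (v = Add(-4, Add(Mul(19, 4), -26)) = Add(-4, Add(76, -26)) = Add(-4, 50) = 46)
Pow(Add(v, I), -1) = Pow(Add(46, 875), -1) = Pow(921, -1) = Rational(1, 921)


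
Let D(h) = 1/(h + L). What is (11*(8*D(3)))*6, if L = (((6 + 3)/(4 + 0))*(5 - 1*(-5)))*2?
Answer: 11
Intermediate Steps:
L = 45 (L = ((9/4)*(5 + 5))*2 = ((9*(¼))*10)*2 = ((9/4)*10)*2 = (45/2)*2 = 45)
D(h) = 1/(45 + h) (D(h) = 1/(h + 45) = 1/(45 + h))
(11*(8*D(3)))*6 = (11*(8/(45 + 3)))*6 = (11*(8/48))*6 = (11*(8*(1/48)))*6 = (11*(⅙))*6 = (11/6)*6 = 11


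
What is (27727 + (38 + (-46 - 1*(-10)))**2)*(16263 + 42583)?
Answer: 1631858426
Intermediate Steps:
(27727 + (38 + (-46 - 1*(-10)))**2)*(16263 + 42583) = (27727 + (38 + (-46 + 10))**2)*58846 = (27727 + (38 - 36)**2)*58846 = (27727 + 2**2)*58846 = (27727 + 4)*58846 = 27731*58846 = 1631858426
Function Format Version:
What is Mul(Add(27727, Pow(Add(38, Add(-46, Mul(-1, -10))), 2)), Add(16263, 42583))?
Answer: 1631858426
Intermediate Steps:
Mul(Add(27727, Pow(Add(38, Add(-46, Mul(-1, -10))), 2)), Add(16263, 42583)) = Mul(Add(27727, Pow(Add(38, Add(-46, 10)), 2)), 58846) = Mul(Add(27727, Pow(Add(38, -36), 2)), 58846) = Mul(Add(27727, Pow(2, 2)), 58846) = Mul(Add(27727, 4), 58846) = Mul(27731, 58846) = 1631858426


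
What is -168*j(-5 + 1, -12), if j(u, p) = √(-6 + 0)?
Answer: -168*I*√6 ≈ -411.51*I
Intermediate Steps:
j(u, p) = I*√6 (j(u, p) = √(-6) = I*√6)
-168*j(-5 + 1, -12) = -168*I*√6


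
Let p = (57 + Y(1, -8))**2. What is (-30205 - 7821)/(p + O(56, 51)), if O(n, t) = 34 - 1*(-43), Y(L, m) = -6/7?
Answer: -931637/79111 ≈ -11.776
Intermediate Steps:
Y(L, m) = -6/7 (Y(L, m) = -6*1/7 = -6/7)
O(n, t) = 77 (O(n, t) = 34 + 43 = 77)
p = 154449/49 (p = (57 - 6/7)**2 = (393/7)**2 = 154449/49 ≈ 3152.0)
(-30205 - 7821)/(p + O(56, 51)) = (-30205 - 7821)/(154449/49 + 77) = -38026/158222/49 = -38026*49/158222 = -931637/79111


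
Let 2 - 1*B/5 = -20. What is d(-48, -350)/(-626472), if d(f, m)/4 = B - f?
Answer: -79/78309 ≈ -0.0010088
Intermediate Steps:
B = 110 (B = 10 - 5*(-20) = 10 + 100 = 110)
d(f, m) = 440 - 4*f (d(f, m) = 4*(110 - f) = 440 - 4*f)
d(-48, -350)/(-626472) = (440 - 4*(-48))/(-626472) = (440 + 192)*(-1/626472) = 632*(-1/626472) = -79/78309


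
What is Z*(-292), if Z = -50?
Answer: 14600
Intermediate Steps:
Z*(-292) = -50*(-292) = 14600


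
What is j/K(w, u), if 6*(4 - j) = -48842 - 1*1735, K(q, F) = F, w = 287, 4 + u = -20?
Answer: -16867/48 ≈ -351.40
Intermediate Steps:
u = -24 (u = -4 - 20 = -24)
j = 16867/2 (j = 4 - (-48842 - 1*1735)/6 = 4 - (-48842 - 1735)/6 = 4 - ⅙*(-50577) = 4 + 16859/2 = 16867/2 ≈ 8433.5)
j/K(w, u) = (16867/2)/(-24) = (16867/2)*(-1/24) = -16867/48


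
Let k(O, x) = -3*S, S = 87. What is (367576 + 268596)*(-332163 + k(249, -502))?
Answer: -211478840928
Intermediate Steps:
k(O, x) = -261 (k(O, x) = -3*87 = -261)
(367576 + 268596)*(-332163 + k(249, -502)) = (367576 + 268596)*(-332163 - 261) = 636172*(-332424) = -211478840928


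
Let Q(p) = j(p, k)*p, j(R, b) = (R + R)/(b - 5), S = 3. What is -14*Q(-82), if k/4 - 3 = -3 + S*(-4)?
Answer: 188272/53 ≈ 3552.3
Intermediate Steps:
k = -48 (k = 12 + 4*(-3 + 3*(-4)) = 12 + 4*(-3 - 12) = 12 + 4*(-15) = 12 - 60 = -48)
j(R, b) = 2*R/(-5 + b) (j(R, b) = (2*R)/(-5 + b) = 2*R/(-5 + b))
Q(p) = -2*p²/53 (Q(p) = (2*p/(-5 - 48))*p = (2*p/(-53))*p = (2*p*(-1/53))*p = (-2*p/53)*p = -2*p²/53)
-14*Q(-82) = -(-28)*(-82)²/53 = -(-28)*6724/53 = -14*(-13448/53) = 188272/53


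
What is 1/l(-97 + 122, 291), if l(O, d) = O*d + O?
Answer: 1/7300 ≈ 0.00013699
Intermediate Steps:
l(O, d) = O + O*d
1/l(-97 + 122, 291) = 1/((-97 + 122)*(1 + 291)) = 1/(25*292) = 1/7300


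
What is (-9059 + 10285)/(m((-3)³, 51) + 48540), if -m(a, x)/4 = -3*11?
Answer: 613/24336 ≈ 0.025189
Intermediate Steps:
m(a, x) = 132 (m(a, x) = -(-12)*11 = -4*(-33) = 132)
(-9059 + 10285)/(m((-3)³, 51) + 48540) = (-9059 + 10285)/(132 + 48540) = 1226/48672 = 1226*(1/48672) = 613/24336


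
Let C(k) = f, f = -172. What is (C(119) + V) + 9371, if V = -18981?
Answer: -9782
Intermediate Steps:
C(k) = -172
(C(119) + V) + 9371 = (-172 - 18981) + 9371 = -19153 + 9371 = -9782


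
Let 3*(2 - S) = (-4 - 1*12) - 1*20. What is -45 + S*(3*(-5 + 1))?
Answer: -213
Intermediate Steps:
S = 14 (S = 2 - ((-4 - 1*12) - 1*20)/3 = 2 - ((-4 - 12) - 20)/3 = 2 - (-16 - 20)/3 = 2 - ⅓*(-36) = 2 + 12 = 14)
-45 + S*(3*(-5 + 1)) = -45 + 14*(3*(-5 + 1)) = -45 + 14*(3*(-4)) = -45 + 14*(-12) = -45 - 168 = -213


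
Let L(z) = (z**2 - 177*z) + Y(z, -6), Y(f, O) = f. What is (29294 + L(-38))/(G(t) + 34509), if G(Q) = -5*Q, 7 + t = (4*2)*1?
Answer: 18713/17252 ≈ 1.0847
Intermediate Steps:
t = 1 (t = -7 + (4*2)*1 = -7 + 8*1 = -7 + 8 = 1)
L(z) = z**2 - 176*z (L(z) = (z**2 - 177*z) + z = z**2 - 176*z)
(29294 + L(-38))/(G(t) + 34509) = (29294 - 38*(-176 - 38))/(-5*1 + 34509) = (29294 - 38*(-214))/(-5 + 34509) = (29294 + 8132)/34504 = 37426*(1/34504) = 18713/17252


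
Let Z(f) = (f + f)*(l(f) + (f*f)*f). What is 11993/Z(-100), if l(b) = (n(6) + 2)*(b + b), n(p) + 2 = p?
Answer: 11993/200240000 ≈ 5.9893e-5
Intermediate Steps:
n(p) = -2 + p
l(b) = 12*b (l(b) = ((-2 + 6) + 2)*(b + b) = (4 + 2)*(2*b) = 6*(2*b) = 12*b)
Z(f) = 2*f*(f³ + 12*f) (Z(f) = (f + f)*(12*f + (f*f)*f) = (2*f)*(12*f + f²*f) = (2*f)*(12*f + f³) = (2*f)*(f³ + 12*f) = 2*f*(f³ + 12*f))
11993/Z(-100) = 11993/((2*(-100)²*(12 + (-100)²))) = 11993/((2*10000*(12 + 10000))) = 11993/((2*10000*10012)) = 11993/200240000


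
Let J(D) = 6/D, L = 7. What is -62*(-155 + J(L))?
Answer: 66898/7 ≈ 9556.9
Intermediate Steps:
-62*(-155 + J(L)) = -62*(-155 + 6/7) = -62*(-1079/7) = 66898/7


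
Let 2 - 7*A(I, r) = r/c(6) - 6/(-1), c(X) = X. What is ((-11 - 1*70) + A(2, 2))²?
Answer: 2937796/441 ≈ 6661.7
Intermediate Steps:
A(I, r) = -4/7 - r/42 (A(I, r) = 2/7 - (r/6 - 6/(-1))/7 = 2/7 - (r*(⅙) - 6*(-1))/7 = 2/7 - (r/6 + 6)/7 = 2/7 - (6 + r/6)/7 = 2/7 + (-6/7 - r/42) = -4/7 - r/42)
((-11 - 1*70) + A(2, 2))² = ((-11 - 1*70) + (-4/7 - 1/42*2))² = ((-11 - 70) + (-4/7 - 1/21))² = (-81 - 13/21)² = (-1714/21)² = 2937796/441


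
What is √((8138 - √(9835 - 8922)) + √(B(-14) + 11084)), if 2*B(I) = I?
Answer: √(8138 + √11077 - √913) ≈ 90.626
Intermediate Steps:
B(I) = I/2
√((8138 - √(9835 - 8922)) + √(B(-14) + 11084)) = √((8138 - √(9835 - 8922)) + √((½)*(-14) + 11084)) = √((8138 - √913) + √(-7 + 11084)) = √((8138 - √913) + √11077) = √(8138 + √11077 - √913)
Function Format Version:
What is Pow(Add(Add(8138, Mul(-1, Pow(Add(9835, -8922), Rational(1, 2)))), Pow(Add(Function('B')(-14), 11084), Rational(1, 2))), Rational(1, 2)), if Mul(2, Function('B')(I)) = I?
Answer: Pow(Add(8138, Pow(11077, Rational(1, 2)), Mul(-1, Pow(913, Rational(1, 2)))), Rational(1, 2)) ≈ 90.626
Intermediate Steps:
Function('B')(I) = Mul(Rational(1, 2), I)
Pow(Add(Add(8138, Mul(-1, Pow(Add(9835, -8922), Rational(1, 2)))), Pow(Add(Function('B')(-14), 11084), Rational(1, 2))), Rational(1, 2)) = Pow(Add(Add(8138, Mul(-1, Pow(Add(9835, -8922), Rational(1, 2)))), Pow(Add(Mul(Rational(1, 2), -14), 11084), Rational(1, 2))), Rational(1, 2)) = Pow(Add(Add(8138, Mul(-1, Pow(913, Rational(1, 2)))), Pow(Add(-7, 11084), Rational(1, 2))), Rational(1, 2)) = Pow(Add(Add(8138, Mul(-1, Pow(913, Rational(1, 2)))), Pow(11077, Rational(1, 2))), Rational(1, 2)) = Pow(Add(8138, Pow(11077, Rational(1, 2)), Mul(-1, Pow(913, Rational(1, 2)))), Rational(1, 2))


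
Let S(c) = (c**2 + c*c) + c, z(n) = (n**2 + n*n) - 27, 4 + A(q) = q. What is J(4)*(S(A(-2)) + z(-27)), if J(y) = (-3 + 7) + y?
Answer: 11976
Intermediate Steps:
A(q) = -4 + q
z(n) = -27 + 2*n**2 (z(n) = (n**2 + n**2) - 27 = 2*n**2 - 27 = -27 + 2*n**2)
J(y) = 4 + y
S(c) = c + 2*c**2 (S(c) = (c**2 + c**2) + c = 2*c**2 + c = c + 2*c**2)
J(4)*(S(A(-2)) + z(-27)) = (4 + 4)*((-4 - 2)*(1 + 2*(-4 - 2)) + (-27 + 2*(-27)**2)) = 8*(-6*(1 + 2*(-6)) + (-27 + 2*729)) = 8*(-6*(1 - 12) + (-27 + 1458)) = 8*(-6*(-11) + 1431) = 8*(66 + 1431) = 8*1497 = 11976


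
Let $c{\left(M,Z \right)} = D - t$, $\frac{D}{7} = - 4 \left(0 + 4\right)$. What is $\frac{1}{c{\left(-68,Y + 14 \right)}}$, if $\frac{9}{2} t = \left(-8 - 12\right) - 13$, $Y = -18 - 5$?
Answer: $- \frac{3}{314} \approx -0.0095541$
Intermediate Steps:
$Y = -23$ ($Y = -18 - 5 = -23$)
$D = -112$ ($D = 7 \left(- 4 \left(0 + 4\right)\right) = 7 \left(\left(-4\right) 4\right) = 7 \left(-16\right) = -112$)
$t = - \frac{22}{3}$ ($t = \frac{2 \left(\left(-8 - 12\right) - 13\right)}{9} = \frac{2 \left(-20 - 13\right)}{9} = \frac{2}{9} \left(-33\right) = - \frac{22}{3} \approx -7.3333$)
$c{\left(M,Z \right)} = - \frac{314}{3}$ ($c{\left(M,Z \right)} = -112 - - \frac{22}{3} = -112 + \frac{22}{3} = - \frac{314}{3}$)
$\frac{1}{c{\left(-68,Y + 14 \right)}} = \frac{1}{- \frac{314}{3}} = - \frac{3}{314}$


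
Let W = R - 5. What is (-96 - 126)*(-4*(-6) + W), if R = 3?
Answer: -4884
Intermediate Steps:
W = -2 (W = 3 - 5 = -2)
(-96 - 126)*(-4*(-6) + W) = (-96 - 126)*(-4*(-6) - 2) = -222*(24 - 2) = -222*22 = -4884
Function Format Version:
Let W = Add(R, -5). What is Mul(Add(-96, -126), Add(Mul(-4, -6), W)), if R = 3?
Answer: -4884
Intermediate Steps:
W = -2 (W = Add(3, -5) = -2)
Mul(Add(-96, -126), Add(Mul(-4, -6), W)) = Mul(Add(-96, -126), Add(Mul(-4, -6), -2)) = Mul(-222, Add(24, -2)) = Mul(-222, 22) = -4884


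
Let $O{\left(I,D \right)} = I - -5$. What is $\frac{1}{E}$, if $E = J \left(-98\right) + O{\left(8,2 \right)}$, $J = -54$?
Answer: $\frac{1}{5305} \approx 0.0001885$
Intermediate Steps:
$O{\left(I,D \right)} = 5 + I$ ($O{\left(I,D \right)} = I + 5 = 5 + I$)
$E = 5305$ ($E = \left(-54\right) \left(-98\right) + \left(5 + 8\right) = 5292 + 13 = 5305$)
$\frac{1}{E} = \frac{1}{5305}$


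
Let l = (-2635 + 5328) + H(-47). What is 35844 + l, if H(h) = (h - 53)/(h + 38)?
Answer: 346933/9 ≈ 38548.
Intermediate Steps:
H(h) = (-53 + h)/(38 + h)
l = 24337/9 (l = (-2635 + 5328) + (-53 - 47)/(38 - 47) = 2693 - 100/(-9) = 2693 - ⅑*(-100) = 2693 + 100/9 = 24337/9 ≈ 2704.1)
35844 + l = 35844 + 24337/9 = 346933/9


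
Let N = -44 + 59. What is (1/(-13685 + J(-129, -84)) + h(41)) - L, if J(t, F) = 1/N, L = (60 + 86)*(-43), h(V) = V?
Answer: 1297126391/205274 ≈ 6319.0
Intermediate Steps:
L = -6278 (L = 146*(-43) = -6278)
N = 15
J(t, F) = 1/15
(1/(-13685 + J(-129, -84)) + h(41)) - L = (1/(-13685 + 1/15) + 41) - 1*(-6278) = (1/(-205274/15) + 41) + 6278 = (-15/205274 + 41) + 6278 = 8416219/205274 + 6278 = 1297126391/205274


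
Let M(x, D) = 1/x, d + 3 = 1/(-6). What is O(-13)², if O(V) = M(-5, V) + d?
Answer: 10201/900 ≈ 11.334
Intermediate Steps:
d = -19/6 (d = -3 + 1/(-6) = -3 - ⅙ = -19/6 ≈ -3.1667)
O(V) = -101/30 (O(V) = 1/(-5) - 19/6 = -⅕ - 19/6 = -101/30)
O(-13)² = (-101/30)² = 10201/900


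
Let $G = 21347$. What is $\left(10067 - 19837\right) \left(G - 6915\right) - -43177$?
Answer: $-140957463$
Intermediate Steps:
$\left(10067 - 19837\right) \left(G - 6915\right) - -43177 = \left(10067 - 19837\right) \left(21347 - 6915\right) - -43177 = \left(-9770\right) 14432 + 43177 = -141000640 + 43177 = -140957463$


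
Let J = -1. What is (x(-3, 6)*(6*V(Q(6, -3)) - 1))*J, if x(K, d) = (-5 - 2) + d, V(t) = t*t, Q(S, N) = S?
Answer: 215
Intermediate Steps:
V(t) = t²
x(K, d) = -7 + d
(x(-3, 6)*(6*V(Q(6, -3)) - 1))*J = ((-7 + 6)*(6*6² - 1))*(-1) = -(6*36 - 1)*(-1) = -(216 - 1)*(-1) = -1*215*(-1) = -215*(-1) = 215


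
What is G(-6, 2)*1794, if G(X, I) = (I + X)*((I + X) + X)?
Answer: 71760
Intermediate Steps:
G(X, I) = (I + X)*(I + 2*X)
G(-6, 2)*1794 = (2**2 + 2*(-6)**2 + 3*2*(-6))*1794 = (4 + 2*36 - 36)*1794 = (4 + 72 - 36)*1794 = 40*1794 = 71760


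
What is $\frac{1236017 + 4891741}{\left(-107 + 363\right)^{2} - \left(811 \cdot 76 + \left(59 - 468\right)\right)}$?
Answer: $\frac{6127758}{4309} \approx 1422.1$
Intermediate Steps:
$\frac{1236017 + 4891741}{\left(-107 + 363\right)^{2} - \left(811 \cdot 76 + \left(59 - 468\right)\right)} = \frac{6127758}{256^{2} - \left(61636 + \left(59 - 468\right)\right)} = \frac{6127758}{65536 - \left(61636 - 409\right)} = \frac{6127758}{65536 - 61227} = \frac{6127758}{4309}$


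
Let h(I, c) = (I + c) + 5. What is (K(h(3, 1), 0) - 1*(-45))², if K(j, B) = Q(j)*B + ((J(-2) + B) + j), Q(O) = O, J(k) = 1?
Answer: 3025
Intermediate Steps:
h(I, c) = 5 + I + c
K(j, B) = 1 + B + j + B*j (K(j, B) = j*B + ((1 + B) + j) = B*j + (1 + B + j) = 1 + B + j + B*j)
(K(h(3, 1), 0) - 1*(-45))² = ((1 + 0 + (5 + 3 + 1) + 0*(5 + 3 + 1)) - 1*(-45))² = ((1 + 0 + 9 + 0*9) + 45)² = ((1 + 0 + 9 + 0) + 45)² = (10 + 45)² = 55² = 3025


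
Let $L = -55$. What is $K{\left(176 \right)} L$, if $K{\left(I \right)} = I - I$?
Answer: $0$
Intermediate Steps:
$K{\left(I \right)} = 0$
$K{\left(176 \right)} L = 0 \left(-55\right) = 0$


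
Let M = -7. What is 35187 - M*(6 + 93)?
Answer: 35880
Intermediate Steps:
35187 - M*(6 + 93) = 35187 - (-7)*(6 + 93) = 35187 - (-7)*99 = 35187 - 1*(-693) = 35187 + 693 = 35880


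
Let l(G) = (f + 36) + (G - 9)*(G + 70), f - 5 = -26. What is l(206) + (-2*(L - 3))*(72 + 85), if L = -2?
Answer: 55957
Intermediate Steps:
f = -21 (f = 5 - 26 = -21)
l(G) = 15 + (-9 + G)*(70 + G) (l(G) = (-21 + 36) + (G - 9)*(G + 70) = 15 + (-9 + G)*(70 + G))
l(206) + (-2*(L - 3))*(72 + 85) = (-615 + 206² + 61*206) + (-2*(-2 - 3))*(72 + 85) = (-615 + 42436 + 12566) - 2*(-5)*157 = 54387 + 10*157 = 54387 + 1570 = 55957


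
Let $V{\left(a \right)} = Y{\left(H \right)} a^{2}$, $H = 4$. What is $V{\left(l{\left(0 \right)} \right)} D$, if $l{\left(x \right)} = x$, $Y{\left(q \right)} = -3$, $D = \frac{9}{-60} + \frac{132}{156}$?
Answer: $0$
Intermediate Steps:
$D = \frac{181}{260}$ ($D = 9 \left(- \frac{1}{60}\right) + 132 \cdot \frac{1}{156} = - \frac{3}{20} + \frac{11}{13} = \frac{181}{260} \approx 0.69615$)
$V{\left(a \right)} = - 3 a^{2}$
$V{\left(l{\left(0 \right)} \right)} D = - 3 \cdot 0^{2} \cdot \frac{181}{260} = \left(-3\right) 0 \cdot \frac{181}{260} = 0 \cdot \frac{181}{260} = 0$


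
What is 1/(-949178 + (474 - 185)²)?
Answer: -1/865657 ≈ -1.1552e-6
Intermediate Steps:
1/(-949178 + (474 - 185)²) = 1/(-949178 + 289²) = 1/(-949178 + 83521) = 1/(-865657) = -1/865657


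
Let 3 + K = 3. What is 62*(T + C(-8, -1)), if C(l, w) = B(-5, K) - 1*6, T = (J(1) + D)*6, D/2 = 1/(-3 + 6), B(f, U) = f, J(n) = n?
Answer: -62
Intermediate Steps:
K = 0 (K = -3 + 3 = 0)
D = 2/3 (D = 2/(-3 + 6) = 2/3 ≈ 0.66667)
T = 10 (T = (1 + 2/3)*6 = (5/3)*6 = 10)
C(l, w) = -11 (C(l, w) = -5 - 1*6 = -5 - 6 = -11)
62*(T + C(-8, -1)) = 62*(10 - 11) = 62*(-1) = -62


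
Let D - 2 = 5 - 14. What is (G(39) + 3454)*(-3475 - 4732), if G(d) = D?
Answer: -28289529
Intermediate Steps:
D = -7 (D = 2 + (5 - 14) = 2 - 9 = -7)
G(d) = -7
(G(39) + 3454)*(-3475 - 4732) = (-7 + 3454)*(-3475 - 4732) = 3447*(-8207) = -28289529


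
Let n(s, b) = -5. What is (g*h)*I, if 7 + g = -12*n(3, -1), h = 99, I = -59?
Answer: -309573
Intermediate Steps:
g = 53 (g = -7 - 12*(-5) = -7 + 60 = 53)
(g*h)*I = (53*99)*(-59) = 5247*(-59) = -309573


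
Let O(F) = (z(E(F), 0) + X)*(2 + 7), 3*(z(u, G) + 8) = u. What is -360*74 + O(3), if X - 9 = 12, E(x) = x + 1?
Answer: -26511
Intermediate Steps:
E(x) = 1 + x
X = 21 (X = 9 + 12 = 21)
z(u, G) = -8 + u/3
O(F) = 120 + 3*F (O(F) = ((-8 + (1 + F)/3) + 21)*(2 + 7) = ((-8 + (⅓ + F/3)) + 21)*9 = ((-23/3 + F/3) + 21)*9 = (40/3 + F/3)*9 = 120 + 3*F)
-360*74 + O(3) = -360*74 + (120 + 3*3) = -26640 + (120 + 9) = -26640 + 129 = -26511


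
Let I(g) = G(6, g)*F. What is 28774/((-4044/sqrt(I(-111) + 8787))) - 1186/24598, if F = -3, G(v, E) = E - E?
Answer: -593/12299 - 14387*sqrt(8787)/2022 ≈ -667.02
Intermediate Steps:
G(v, E) = 0
I(g) = 0 (I(g) = 0*(-3) = 0)
28774/((-4044/sqrt(I(-111) + 8787))) - 1186/24598 = 28774/((-4044/sqrt(0 + 8787))) - 1186/24598 = 28774/((-4044*sqrt(8787)/8787)) - 1186*1/24598 = 28774/((-1348*sqrt(8787)/2929)) - 593/12299 = 28774*(-sqrt(8787)/4044) - 593/12299 = -14387*sqrt(8787)/2022 - 593/12299 = -593/12299 - 14387*sqrt(8787)/2022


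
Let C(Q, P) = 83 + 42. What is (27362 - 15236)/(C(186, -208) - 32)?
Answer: 4042/31 ≈ 130.39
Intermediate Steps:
C(Q, P) = 125
(27362 - 15236)/(C(186, -208) - 32) = (27362 - 15236)/(125 - 32) = 12126/93 = 12126*(1/93) = 4042/31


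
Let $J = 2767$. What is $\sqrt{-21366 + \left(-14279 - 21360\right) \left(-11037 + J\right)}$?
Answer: $2 \sqrt{73678291} \approx 17167.0$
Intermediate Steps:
$\sqrt{-21366 + \left(-14279 - 21360\right) \left(-11037 + J\right)} = \sqrt{-21366 + \left(-14279 - 21360\right) \left(-11037 + 2767\right)} = \sqrt{-21366 - -294734530} = \sqrt{-21366 + 294734530} = \sqrt{294713164} = 2 \sqrt{73678291}$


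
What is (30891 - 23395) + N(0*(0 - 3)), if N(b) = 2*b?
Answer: 7496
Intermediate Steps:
(30891 - 23395) + N(0*(0 - 3)) = (30891 - 23395) + 2*(0*(0 - 3)) = 7496 + 2*(0*(-3)) = 7496 + 2*0 = 7496 + 0 = 7496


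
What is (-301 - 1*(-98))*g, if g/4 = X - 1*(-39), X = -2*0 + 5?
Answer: -35728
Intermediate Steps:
X = 5 (X = 0 + 5 = 5)
g = 176 (g = 4*(5 - 1*(-39)) = 4*(5 + 39) = 4*44 = 176)
(-301 - 1*(-98))*g = (-301 - 1*(-98))*176 = (-301 + 98)*176 = -203*176 = -35728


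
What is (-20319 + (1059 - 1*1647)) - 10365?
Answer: -31272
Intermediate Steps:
(-20319 + (1059 - 1*1647)) - 10365 = (-20319 + (1059 - 1647)) - 10365 = (-20319 - 588) - 10365 = -20907 - 10365 = -31272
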